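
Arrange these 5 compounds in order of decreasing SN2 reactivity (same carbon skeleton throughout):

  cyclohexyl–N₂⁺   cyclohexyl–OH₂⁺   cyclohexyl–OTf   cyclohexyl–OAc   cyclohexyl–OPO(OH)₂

cyclohexyl–N₂⁺ > cyclohexyl–OTf > cyclohexyl–OH₂⁺ > cyclohexyl–OPO(OH)₂ > cyclohexyl–OAc

Identical carbon frameworks mean the comparison reduces to leaving-group quality.
Rank by basicity of the departing species: weakest base leaves most easily.
cyclohexyl–N₂⁺ loses N₂: no meaningful conjugate acid; N₂ departs as an exceptionally stable neutral molecule
cyclohexyl–OTf loses OTf⁻: pKₐ(CF₃SO₃H (triflic acid)) ≈ -14
cyclohexyl–OH₂⁺ loses H₂O: pKₐ(H₃O⁺) ≈ -1.7
cyclohexyl–OPO(OH)₂ loses H₂PO₄⁻: pKₐ(H₃PO₄) ≈ 2.1
cyclohexyl–OAc loses AcO⁻: pKₐ(CH₃COOH) ≈ 4.8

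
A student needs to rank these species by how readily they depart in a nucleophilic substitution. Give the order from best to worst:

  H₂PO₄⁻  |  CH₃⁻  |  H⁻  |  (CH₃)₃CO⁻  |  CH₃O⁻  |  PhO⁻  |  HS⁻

The more stable X⁻ (or X) is on its own — i.e. the weaker a base it is — the better a leaving group it makes.
H₂PO₄⁻: pKₐ(H₃PO₄) ≈ 2.1 — moderate base; biological leaving group after further activation
HS⁻: pKₐ(H₂S) ≈ 7 — larger and more polarisable than the oxygen analogue
PhO⁻: pKₐ(C₆H₅OH (phenol)) ≈ 10
CH₃O⁻: pKₐ(CH₃OH) ≈ 15.5
(CH₃)₃CO⁻: pKₐ(t-BuOH) ≈ 18 — bulky, strongly basic alkoxide
H⁻: pKₐ(H₂) ≈ 36
CH₃⁻: pKₐ(CH₄) ≈ 48 — unstabilised carbanion; the worst conceivable leaving group

H₂PO₄⁻ > HS⁻ > PhO⁻ > CH₃O⁻ > (CH₃)₃CO⁻ > H⁻ > CH₃⁻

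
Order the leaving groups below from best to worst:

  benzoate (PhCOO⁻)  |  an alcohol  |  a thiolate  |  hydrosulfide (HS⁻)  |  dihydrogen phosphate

The more stable X⁻ (or X) is on its own — i.e. the weaker a base it is — the better a leaving group it makes.
an alcohol: pKₐ(R'OH₂⁺) ≈ -2.4
dihydrogen phosphate: pKₐ(H₃PO₄) ≈ 2.1
benzoate (PhCOO⁻): pKₐ(C₆H₅COOH) ≈ 4.2
hydrosulfide (HS⁻): pKₐ(H₂S) ≈ 7
a thiolate: pKₐ(RSH (a thiol)) ≈ 10.5

an alcohol > dihydrogen phosphate > benzoate (PhCOO⁻) > hydrosulfide (HS⁻) > a thiolate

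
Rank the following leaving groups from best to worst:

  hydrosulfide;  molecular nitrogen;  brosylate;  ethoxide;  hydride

Rank by basicity of the departing species: weakest base leaves most easily.
molecular nitrogen: no meaningful conjugate acid; N₂ departs as an exceptionally stable neutral molecule
brosylate: pKₐ(p-BrC₆H₄SO₃H) ≈ -2.8
hydrosulfide: pKₐ(H₂S) ≈ 7
ethoxide: pKₐ(CH₃CH₂OH) ≈ 16
hydride: pKₐ(H₂) ≈ 36

molecular nitrogen > brosylate > hydrosulfide > ethoxide > hydride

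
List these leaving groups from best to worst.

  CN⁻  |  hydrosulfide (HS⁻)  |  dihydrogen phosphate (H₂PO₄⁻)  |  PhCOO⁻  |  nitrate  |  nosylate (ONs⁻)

Leaving-group ability tracks the stability of the departed species; conjugate-acid pKₐ is the usual yardstick (lower pKₐ → better LG).
nosylate (ONs⁻): pKₐ(p-O₂NC₆H₄SO₃H) ≈ -3.5 — p-nitro group further stabilises the sulfonate
nitrate: pKₐ(HNO₃) ≈ -1.3 — resonance-delocalised over three oxygens
dihydrogen phosphate (H₂PO₄⁻): pKₐ(H₃PO₄) ≈ 2.1
PhCOO⁻: pKₐ(C₆H₅COOH) ≈ 4.2 — aryl carboxylate
hydrosulfide (HS⁻): pKₐ(H₂S) ≈ 7
CN⁻: pKₐ(HCN) ≈ 9.2 — sp carbon stabilises the charge somewhat, but still a poor LG

nosylate (ONs⁻) > nitrate > dihydrogen phosphate (H₂PO₄⁻) > PhCOO⁻ > hydrosulfide (HS⁻) > CN⁻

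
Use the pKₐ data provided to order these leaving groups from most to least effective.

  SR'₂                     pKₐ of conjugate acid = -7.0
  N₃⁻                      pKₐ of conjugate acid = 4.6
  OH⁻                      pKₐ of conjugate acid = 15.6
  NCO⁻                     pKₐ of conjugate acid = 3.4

SR'₂ > NCO⁻ > N₃⁻ > OH⁻

Lower conjugate-acid pKₐ ⇒ weaker base ⇒ better leaving group.
Sorting by the given values: SR'₂ (-7.0), NCO⁻ (3.4), N₃⁻ (4.6), OH⁻ (15.6).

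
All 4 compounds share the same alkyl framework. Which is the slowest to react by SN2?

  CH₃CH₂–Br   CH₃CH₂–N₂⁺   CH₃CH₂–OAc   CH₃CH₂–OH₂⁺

CH₃CH₂–OAc

With the same alkyl group throughout, only the leaving group differentiates the rates.
Leaving-group ability tracks the stability of the departed species; conjugate-acid pKₐ is the usual yardstick (lower pKₐ → better LG).
CH₃CH₂–N₂⁺ loses N₂: no meaningful conjugate acid; N₂ departs as an exceptionally stable neutral molecule
CH₃CH₂–Br loses Br⁻: pKₐ(HBr) ≈ -9
CH₃CH₂–OH₂⁺ loses H₂O: pKₐ(H₃O⁺) ≈ -1.7
CH₃CH₂–OAc loses AcO⁻: pKₐ(CH₃COOH) ≈ 4.8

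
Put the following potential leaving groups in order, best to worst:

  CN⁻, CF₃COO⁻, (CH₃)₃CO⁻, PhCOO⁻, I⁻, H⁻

I⁻ > CF₃COO⁻ > PhCOO⁻ > CN⁻ > (CH₃)₃CO⁻ > H⁻

I⁻: pKₐ(HI) ≈ -10
CF₃COO⁻: pKₐ(CF₃COOH) ≈ 0.2 — strongly electron-withdrawing CF₃ stabilises the carboxylate
PhCOO⁻: pKₐ(C₆H₅COOH) ≈ 4.2 — aryl carboxylate
CN⁻: pKₐ(HCN) ≈ 9.2 — sp carbon stabilises the charge somewhat, but still a poor LG
(CH₃)₃CO⁻: pKₐ(t-BuOH) ≈ 18 — bulky, strongly basic alkoxide
H⁻: pKₐ(H₂) ≈ 36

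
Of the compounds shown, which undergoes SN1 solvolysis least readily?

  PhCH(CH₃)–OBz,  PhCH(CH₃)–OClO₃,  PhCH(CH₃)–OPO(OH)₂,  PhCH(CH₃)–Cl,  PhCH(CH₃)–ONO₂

PhCH(CH₃)–OBz

Same R in every case — rank the leaving groups.
A good leaving group is a weak base: the lower the pKₐ of its conjugate acid, the more readily it departs.
PhCH(CH₃)–OClO₃ loses ClO₄⁻: pKₐ(HClO₄) ≈ -10
PhCH(CH₃)–Cl loses Cl⁻: pKₐ(HCl) ≈ -7
PhCH(CH₃)–ONO₂ loses NO₃⁻: pKₐ(HNO₃) ≈ -1.3
PhCH(CH₃)–OPO(OH)₂ loses H₂PO₄⁻: pKₐ(H₃PO₄) ≈ 2.1
PhCH(CH₃)–OBz loses PhCOO⁻: pKₐ(C₆H₅COOH) ≈ 4.2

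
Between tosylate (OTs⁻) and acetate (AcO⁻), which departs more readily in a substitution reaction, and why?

tosylate (OTs⁻)

tosylate (OTs⁻) is the better leaving group.
pKₐ(p-CH₃C₆H₄SO₃H (TsOH)) ≈ -2.8 versus pKₐ(CH₃COOH) ≈ 4.8: tosylate (OTs⁻) is the much weaker base.
Resonance-delocalised arenesulfonate.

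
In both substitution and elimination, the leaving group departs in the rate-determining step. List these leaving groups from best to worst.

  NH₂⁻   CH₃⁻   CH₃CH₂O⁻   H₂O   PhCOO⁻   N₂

Rank by basicity of the departing species: weakest base leaves most easily.
N₂: no meaningful conjugate acid; N₂ departs as an exceptionally stable neutral molecule
H₂O: pKₐ(H₃O⁺) ≈ -1.7 — neutral; leaves from a protonated alcohol (R–OH₂⁺)
PhCOO⁻: pKₐ(C₆H₅COOH) ≈ 4.2 — aryl carboxylate
CH₃CH₂O⁻: pKₐ(CH₃CH₂OH) ≈ 16
NH₂⁻: pKₐ(NH₃) ≈ 38
CH₃⁻: pKₐ(CH₄) ≈ 48 — unstabilised carbanion; the worst conceivable leaving group

N₂ > H₂O > PhCOO⁻ > CH₃CH₂O⁻ > NH₂⁻ > CH₃⁻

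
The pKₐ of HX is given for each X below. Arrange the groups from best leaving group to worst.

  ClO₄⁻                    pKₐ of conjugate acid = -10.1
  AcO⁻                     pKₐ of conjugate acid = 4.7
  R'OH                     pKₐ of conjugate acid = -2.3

ClO₄⁻ > R'OH > AcO⁻

Lower conjugate-acid pKₐ ⇒ weaker base ⇒ better leaving group.
Sorting by the given values: ClO₄⁻ (-10.1), R'OH (-2.3), AcO⁻ (4.7).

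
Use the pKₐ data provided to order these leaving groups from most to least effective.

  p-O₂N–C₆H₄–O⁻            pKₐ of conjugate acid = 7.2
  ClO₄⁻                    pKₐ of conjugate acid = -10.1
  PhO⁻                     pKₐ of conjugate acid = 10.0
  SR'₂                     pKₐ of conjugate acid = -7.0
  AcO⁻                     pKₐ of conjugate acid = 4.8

Lower conjugate-acid pKₐ ⇒ weaker base ⇒ better leaving group.
Sorting by the given values: ClO₄⁻ (-10.1), SR'₂ (-7.0), AcO⁻ (4.8), p-O₂N–C₆H₄–O⁻ (7.2), PhO⁻ (10.0).

ClO₄⁻ > SR'₂ > AcO⁻ > p-O₂N–C₆H₄–O⁻ > PhO⁻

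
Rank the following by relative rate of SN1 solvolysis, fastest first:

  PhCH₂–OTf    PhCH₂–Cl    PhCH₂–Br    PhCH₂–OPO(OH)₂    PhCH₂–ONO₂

PhCH₂–OTf > PhCH₂–Br > PhCH₂–Cl > PhCH₂–ONO₂ > PhCH₂–OPO(OH)₂

Same R in every case — rank the leaving groups.
Rank by basicity of the departing species: weakest base leaves most easily.
PhCH₂–OTf loses OTf⁻: pKₐ(CF₃SO₃H (triflic acid)) ≈ -14
PhCH₂–Br loses Br⁻: pKₐ(HBr) ≈ -9
PhCH₂–Cl loses Cl⁻: pKₐ(HCl) ≈ -7
PhCH₂–ONO₂ loses NO₃⁻: pKₐ(HNO₃) ≈ -1.3
PhCH₂–OPO(OH)₂ loses H₂PO₄⁻: pKₐ(H₃PO₄) ≈ 2.1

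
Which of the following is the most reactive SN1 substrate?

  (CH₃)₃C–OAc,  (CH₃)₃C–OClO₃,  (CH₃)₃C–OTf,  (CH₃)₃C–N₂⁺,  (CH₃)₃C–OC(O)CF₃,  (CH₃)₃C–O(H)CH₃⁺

(CH₃)₃C–N₂⁺

Identical carbon frameworks mean the comparison reduces to leaving-group quality.
A good leaving group is a weak base: the lower the pKₐ of its conjugate acid, the more readily it departs.
(CH₃)₃C–N₂⁺ loses N₂: no meaningful conjugate acid; N₂ departs as an exceptionally stable neutral molecule
(CH₃)₃C–OTf loses OTf⁻: pKₐ(CF₃SO₃H (triflic acid)) ≈ -14
(CH₃)₃C–OClO₃ loses ClO₄⁻: pKₐ(HClO₄) ≈ -10
(CH₃)₃C–O(H)CH₃⁺ loses R'OH: pKₐ(R'OH₂⁺) ≈ -2.4
(CH₃)₃C–OC(O)CF₃ loses CF₃COO⁻: pKₐ(CF₃COOH) ≈ 0.2
(CH₃)₃C–OAc loses AcO⁻: pKₐ(CH₃COOH) ≈ 4.8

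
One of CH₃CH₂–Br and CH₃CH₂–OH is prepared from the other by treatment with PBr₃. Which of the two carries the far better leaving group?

CH₃CH₂–Br

From CH₃CH₂–OH the departing group would be OH⁻ (pKₐ(H₂O) ≈ 15.7). Strong base; essentially never leaves without prior activation.
From CH₃CH₂–Br the leaving group is Br⁻ (pKₐ(HBr) ≈ -9). Weak base; good leaving group.
Treatment with PBr₃ works by replacing the hydroxyl with bromide, making CH₃CH₂–Br enormously more reactive.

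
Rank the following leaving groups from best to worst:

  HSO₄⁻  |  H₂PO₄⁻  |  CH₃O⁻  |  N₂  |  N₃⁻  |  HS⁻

N₂ > HSO₄⁻ > H₂PO₄⁻ > N₃⁻ > HS⁻ > CH₃O⁻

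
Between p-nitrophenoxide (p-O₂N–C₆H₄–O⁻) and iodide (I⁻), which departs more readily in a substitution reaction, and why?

iodide (I⁻) is the better leaving group.
pKₐ(HI) ≈ -10 versus pKₐ(p-nitrophenol) ≈ 7.2: iodide (I⁻) is the much weaker base.
Large, highly polarisable; very weak base.

iodide (I⁻)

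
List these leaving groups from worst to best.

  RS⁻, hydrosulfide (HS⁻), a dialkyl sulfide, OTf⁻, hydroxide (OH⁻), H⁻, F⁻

Leaving-group ability tracks the stability of the departed species; conjugate-acid pKₐ is the usual yardstick (lower pKₐ → better LG).
OTf⁻: pKₐ(CF₃SO₃H (triflic acid)) ≈ -14 — charge spread over three oxygens and a CF₃ group; the premier leaving group in synthesis
a dialkyl sulfide: pKₐ(R'₂SH⁺) ≈ -7 — neutral; leaves from a sulfonium salt (R–SR'₂⁺)
F⁻: pKₐ(HF) ≈ 3.2 — small and strongly basic; the poor halide leaving group
hydrosulfide (HS⁻): pKₐ(H₂S) ≈ 7 — larger and more polarisable than the oxygen analogue
RS⁻: pKₐ(RSH (a thiol)) ≈ 10.5
hydroxide (OH⁻): pKₐ(H₂O) ≈ 15.7 — strong base; essentially never leaves without prior activation
H⁻: pKₐ(H₂) ≈ 36 — extremely strong base; leaves only in special hydride-transfer contexts
The question asks for worst first, so the sequence is read in increasing leaving-group ability.

H⁻ < hydroxide (OH⁻) < RS⁻ < hydrosulfide (HS⁻) < F⁻ < a dialkyl sulfide < OTf⁻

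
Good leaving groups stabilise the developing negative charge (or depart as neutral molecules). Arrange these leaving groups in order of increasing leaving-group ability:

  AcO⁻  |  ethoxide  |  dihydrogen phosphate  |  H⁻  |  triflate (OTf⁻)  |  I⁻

A good leaving group is a weak base: the lower the pKₐ of its conjugate acid, the more readily it departs.
triflate (OTf⁻): pKₐ(CF₃SO₃H (triflic acid)) ≈ -14
I⁻: pKₐ(HI) ≈ -10 — large, highly polarisable; very weak base
dihydrogen phosphate: pKₐ(H₃PO₄) ≈ 2.1
AcO⁻: pKₐ(CH₃COOH) ≈ 4.8 — resonance-stabilised but still a weak base
ethoxide: pKₐ(CH₃CH₂OH) ≈ 16 — strong base; alkoxides do not leave unassisted
H⁻: pKₐ(H₂) ≈ 36
Listed from poorest to best leaving group as asked.

H⁻ < ethoxide < AcO⁻ < dihydrogen phosphate < I⁻ < triflate (OTf⁻)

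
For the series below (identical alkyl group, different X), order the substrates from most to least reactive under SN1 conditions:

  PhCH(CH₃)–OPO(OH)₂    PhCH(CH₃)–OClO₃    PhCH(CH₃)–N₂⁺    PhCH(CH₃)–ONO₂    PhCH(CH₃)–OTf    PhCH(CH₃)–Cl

Same R in every case — rank the leaving groups.
The more stable X⁻ (or X) is on its own — i.e. the weaker a base it is — the better a leaving group it makes.
PhCH(CH₃)–N₂⁺ loses N₂: no meaningful conjugate acid; N₂ departs as an exceptionally stable neutral molecule
PhCH(CH₃)–OTf loses OTf⁻: pKₐ(CF₃SO₃H (triflic acid)) ≈ -14
PhCH(CH₃)–OClO₃ loses ClO₄⁻: pKₐ(HClO₄) ≈ -10
PhCH(CH₃)–Cl loses Cl⁻: pKₐ(HCl) ≈ -7
PhCH(CH₃)–ONO₂ loses NO₃⁻: pKₐ(HNO₃) ≈ -1.3
PhCH(CH₃)–OPO(OH)₂ loses H₂PO₄⁻: pKₐ(H₃PO₄) ≈ 2.1

PhCH(CH₃)–N₂⁺ > PhCH(CH₃)–OTf > PhCH(CH₃)–OClO₃ > PhCH(CH₃)–Cl > PhCH(CH₃)–ONO₂ > PhCH(CH₃)–OPO(OH)₂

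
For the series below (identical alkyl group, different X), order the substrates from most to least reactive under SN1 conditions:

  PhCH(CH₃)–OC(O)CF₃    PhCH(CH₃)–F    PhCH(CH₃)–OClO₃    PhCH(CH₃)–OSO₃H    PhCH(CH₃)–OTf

With the same alkyl group throughout, only the leaving group differentiates the rates.
Rank by basicity of the departing species: weakest base leaves most easily.
PhCH(CH₃)–OTf loses OTf⁻: pKₐ(CF₃SO₃H (triflic acid)) ≈ -14
PhCH(CH₃)–OClO₃ loses ClO₄⁻: pKₐ(HClO₄) ≈ -10
PhCH(CH₃)–OSO₃H loses HSO₄⁻: pKₐ(H₂SO₄) ≈ -3
PhCH(CH₃)–OC(O)CF₃ loses CF₃COO⁻: pKₐ(CF₃COOH) ≈ 0.2
PhCH(CH₃)–F loses F⁻: pKₐ(HF) ≈ 3.2

PhCH(CH₃)–OTf > PhCH(CH₃)–OClO₃ > PhCH(CH₃)–OSO₃H > PhCH(CH₃)–OC(O)CF₃ > PhCH(CH₃)–F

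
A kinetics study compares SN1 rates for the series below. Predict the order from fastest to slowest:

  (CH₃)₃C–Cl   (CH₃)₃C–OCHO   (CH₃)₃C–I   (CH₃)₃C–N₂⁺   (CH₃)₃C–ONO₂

(CH₃)₃C–N₂⁺ > (CH₃)₃C–I > (CH₃)₃C–Cl > (CH₃)₃C–ONO₂ > (CH₃)₃C–OCHO

The skeletons are identical, so relative rate is governed entirely by leaving-group ability.
Rank by basicity of the departing species: weakest base leaves most easily.
(CH₃)₃C–N₂⁺ loses N₂: no meaningful conjugate acid; N₂ departs as an exceptionally stable neutral molecule
(CH₃)₃C–I loses I⁻: pKₐ(HI) ≈ -10
(CH₃)₃C–Cl loses Cl⁻: pKₐ(HCl) ≈ -7
(CH₃)₃C–ONO₂ loses NO₃⁻: pKₐ(HNO₃) ≈ -1.3
(CH₃)₃C–OCHO loses HCOO⁻: pKₐ(HCOOH) ≈ 3.8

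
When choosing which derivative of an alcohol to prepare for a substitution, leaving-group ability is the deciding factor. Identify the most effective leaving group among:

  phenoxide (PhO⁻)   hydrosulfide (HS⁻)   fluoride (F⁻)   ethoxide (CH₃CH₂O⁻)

fluoride (F⁻)

A good leaving group is a weak base: the lower the pKₐ of its conjugate acid, the more readily it departs.
fluoride (F⁻): pKₐ(HF) ≈ 3.2
hydrosulfide (HS⁻): pKₐ(H₂S) ≈ 7
phenoxide (PhO⁻): pKₐ(C₆H₅OH (phenol)) ≈ 10
ethoxide (CH₃CH₂O⁻): pKₐ(CH₃CH₂OH) ≈ 16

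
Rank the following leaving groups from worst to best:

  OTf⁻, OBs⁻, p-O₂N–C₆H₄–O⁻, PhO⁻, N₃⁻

PhO⁻ < p-O₂N–C₆H₄–O⁻ < N₃⁻ < OBs⁻ < OTf⁻

OTf⁻: pKₐ(CF₃SO₃H (triflic acid)) ≈ -14 — charge spread over three oxygens and a CF₃ group; the premier leaving group in synthesis
OBs⁻: pKₐ(p-BrC₆H₄SO₃H) ≈ -2.8 — arenesulfonate with a p-bromo substituent
N₃⁻: pKₐ(HN₃) ≈ 4.7 — linear, resonance-stabilised
p-O₂N–C₆H₄–O⁻: pKₐ(p-nitrophenol) ≈ 7.2
PhO⁻: pKₐ(C₆H₅OH (phenol)) ≈ 10
Listed from poorest to best leaving group as asked.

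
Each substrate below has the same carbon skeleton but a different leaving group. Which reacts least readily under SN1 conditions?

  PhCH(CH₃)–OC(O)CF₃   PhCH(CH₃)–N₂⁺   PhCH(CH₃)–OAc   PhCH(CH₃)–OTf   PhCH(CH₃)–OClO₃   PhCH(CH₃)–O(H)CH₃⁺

Identical carbon frameworks mean the comparison reduces to leaving-group quality.
The more stable X⁻ (or X) is on its own — i.e. the weaker a base it is — the better a leaving group it makes.
PhCH(CH₃)–N₂⁺ loses N₂: no meaningful conjugate acid; N₂ departs as an exceptionally stable neutral molecule
PhCH(CH₃)–OTf loses OTf⁻: pKₐ(CF₃SO₃H (triflic acid)) ≈ -14
PhCH(CH₃)–OClO₃ loses ClO₄⁻: pKₐ(HClO₄) ≈ -10
PhCH(CH₃)–O(H)CH₃⁺ loses R'OH: pKₐ(R'OH₂⁺) ≈ -2.4
PhCH(CH₃)–OC(O)CF₃ loses CF₃COO⁻: pKₐ(CF₃COOH) ≈ 0.2
PhCH(CH₃)–OAc loses AcO⁻: pKₐ(CH₃COOH) ≈ 4.8

PhCH(CH₃)–OAc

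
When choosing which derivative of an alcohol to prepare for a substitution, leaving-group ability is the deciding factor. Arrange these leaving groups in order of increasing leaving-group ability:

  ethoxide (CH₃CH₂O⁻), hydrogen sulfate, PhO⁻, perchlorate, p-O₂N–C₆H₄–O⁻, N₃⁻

perchlorate: pKₐ(HClO₄) ≈ -10
hydrogen sulfate: pKₐ(H₂SO₄) ≈ -3
N₃⁻: pKₐ(HN₃) ≈ 4.7 — linear, resonance-stabilised
p-O₂N–C₆H₄–O⁻: pKₐ(p-nitrophenol) ≈ 7.2 — nitro group delocalises the charge; the classic chromogenic LG
PhO⁻: pKₐ(C₆H₅OH (phenol)) ≈ 10 — resonance into the ring helps, but still a poor LG
ethoxide (CH₃CH₂O⁻): pKₐ(CH₃CH₂OH) ≈ 16
Reversing gives the worst-to-best order requested.

ethoxide (CH₃CH₂O⁻) < PhO⁻ < p-O₂N–C₆H₄–O⁻ < N₃⁻ < hydrogen sulfate < perchlorate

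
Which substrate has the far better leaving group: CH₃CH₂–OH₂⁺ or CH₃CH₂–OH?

From CH₃CH₂–OH the departing group would be OH⁻ (pKₐ(H₂O) ≈ 15.7). Strong base; essentially never leaves without prior activation.
From CH₃CH₂–OH₂⁺ the leaving group is H₂O (pKₐ(H₃O⁺) ≈ -1.7). Neutral; leaves from a protonated alcohol (R–OH₂⁺).
(In practice CH₃CH₂–OH₂⁺ is made from CH₃CH₂–OH by protonation with strong acid, converting the leaving group from hydroxide to neutral water.)

CH₃CH₂–OH₂⁺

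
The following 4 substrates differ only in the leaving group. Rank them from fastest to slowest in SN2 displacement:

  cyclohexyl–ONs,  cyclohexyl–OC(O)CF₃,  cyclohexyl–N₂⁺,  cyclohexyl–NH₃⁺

cyclohexyl–N₂⁺ > cyclohexyl–ONs > cyclohexyl–OC(O)CF₃ > cyclohexyl–NH₃⁺

With the same alkyl group throughout, only the leaving group differentiates the rates.
A good leaving group is a weak base: the lower the pKₐ of its conjugate acid, the more readily it departs.
cyclohexyl–N₂⁺ loses N₂: no meaningful conjugate acid; N₂ departs as an exceptionally stable neutral molecule
cyclohexyl–ONs loses ONs⁻: pKₐ(p-O₂NC₆H₄SO₃H) ≈ -3.5
cyclohexyl–OC(O)CF₃ loses CF₃COO⁻: pKₐ(CF₃COOH) ≈ 0.2
cyclohexyl–NH₃⁺ loses NH₃: pKₐ(NH₄⁺) ≈ 9.2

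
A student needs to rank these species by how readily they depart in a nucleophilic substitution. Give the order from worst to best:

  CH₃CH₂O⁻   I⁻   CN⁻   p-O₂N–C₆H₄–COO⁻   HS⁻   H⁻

Rank by basicity of the departing species: weakest base leaves most easily.
I⁻: pKₐ(HI) ≈ -10
p-O₂N–C₆H₄–COO⁻: pKₐ(p-nitrobenzoic acid) ≈ 3.4 — electron-withdrawing nitro group stabilises the carboxylate
HS⁻: pKₐ(H₂S) ≈ 7 — larger and more polarisable than the oxygen analogue
CN⁻: pKₐ(HCN) ≈ 9.2 — sp carbon stabilises the charge somewhat, but still a poor LG
CH₃CH₂O⁻: pKₐ(CH₃CH₂OH) ≈ 16
H⁻: pKₐ(H₂) ≈ 36
Reversing gives the worst-to-best order requested.

H⁻ < CH₃CH₂O⁻ < CN⁻ < HS⁻ < p-O₂N–C₆H₄–COO⁻ < I⁻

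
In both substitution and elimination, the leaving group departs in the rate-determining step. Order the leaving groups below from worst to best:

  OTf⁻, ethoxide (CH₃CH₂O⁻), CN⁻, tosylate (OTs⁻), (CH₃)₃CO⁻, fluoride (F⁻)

OTf⁻: pKₐ(CF₃SO₃H (triflic acid)) ≈ -14
tosylate (OTs⁻): pKₐ(p-CH₃C₆H₄SO₃H (TsOH)) ≈ -2.8 — resonance-delocalised arenesulfonate
fluoride (F⁻): pKₐ(HF) ≈ 3.2 — small and strongly basic; the poor halide leaving group
CN⁻: pKₐ(HCN) ≈ 9.2
ethoxide (CH₃CH₂O⁻): pKₐ(CH₃CH₂OH) ≈ 16
(CH₃)₃CO⁻: pKₐ(t-BuOH) ≈ 18
The question asks for worst first, so the sequence is read in increasing leaving-group ability.

(CH₃)₃CO⁻ < ethoxide (CH₃CH₂O⁻) < CN⁻ < fluoride (F⁻) < tosylate (OTs⁻) < OTf⁻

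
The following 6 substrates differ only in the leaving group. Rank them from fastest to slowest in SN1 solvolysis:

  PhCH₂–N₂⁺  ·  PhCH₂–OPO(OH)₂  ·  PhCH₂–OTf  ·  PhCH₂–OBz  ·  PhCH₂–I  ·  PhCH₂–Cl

PhCH₂–N₂⁺ > PhCH₂–OTf > PhCH₂–I > PhCH₂–Cl > PhCH₂–OPO(OH)₂ > PhCH₂–OBz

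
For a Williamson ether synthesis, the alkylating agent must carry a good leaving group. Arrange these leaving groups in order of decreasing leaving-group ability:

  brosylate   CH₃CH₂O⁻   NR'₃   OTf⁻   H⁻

Rank by basicity of the departing species: weakest base leaves most easily.
OTf⁻: pKₐ(CF₃SO₃H (triflic acid)) ≈ -14 — charge spread over three oxygens and a CF₃ group; the premier leaving group in synthesis
brosylate: pKₐ(p-BrC₆H₄SO₃H) ≈ -2.8 — arenesulfonate with a p-bromo substituent
NR'₃: pKₐ(R'₃NH⁺) ≈ 10.7 — neutral but still a fairly strong base; Hofmann-elimination LG
CH₃CH₂O⁻: pKₐ(CH₃CH₂OH) ≈ 16 — strong base; alkoxides do not leave unassisted
H⁻: pKₐ(H₂) ≈ 36

OTf⁻ > brosylate > NR'₃ > CH₃CH₂O⁻ > H⁻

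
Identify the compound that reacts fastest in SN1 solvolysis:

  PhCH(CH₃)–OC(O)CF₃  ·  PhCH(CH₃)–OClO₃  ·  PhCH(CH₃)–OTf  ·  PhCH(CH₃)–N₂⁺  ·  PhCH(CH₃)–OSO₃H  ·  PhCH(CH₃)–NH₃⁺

PhCH(CH₃)–N₂⁺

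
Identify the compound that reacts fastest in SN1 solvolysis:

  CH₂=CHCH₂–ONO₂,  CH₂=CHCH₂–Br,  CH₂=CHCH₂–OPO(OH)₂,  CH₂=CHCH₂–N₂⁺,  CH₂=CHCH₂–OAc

With the same alkyl group throughout, only the leaving group differentiates the rates.
Rank by basicity of the departing species: weakest base leaves most easily.
CH₂=CHCH₂–N₂⁺ loses N₂: no meaningful conjugate acid; N₂ departs as an exceptionally stable neutral molecule
CH₂=CHCH₂–Br loses Br⁻: pKₐ(HBr) ≈ -9
CH₂=CHCH₂–ONO₂ loses NO₃⁻: pKₐ(HNO₃) ≈ -1.3
CH₂=CHCH₂–OPO(OH)₂ loses H₂PO₄⁻: pKₐ(H₃PO₄) ≈ 2.1
CH₂=CHCH₂–OAc loses AcO⁻: pKₐ(CH₃COOH) ≈ 4.8

CH₂=CHCH₂–N₂⁺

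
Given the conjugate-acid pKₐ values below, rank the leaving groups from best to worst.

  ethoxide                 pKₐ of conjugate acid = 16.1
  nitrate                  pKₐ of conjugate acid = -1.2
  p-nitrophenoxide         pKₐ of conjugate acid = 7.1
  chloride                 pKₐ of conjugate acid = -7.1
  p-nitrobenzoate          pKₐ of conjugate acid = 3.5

chloride > nitrate > p-nitrobenzoate > p-nitrophenoxide > ethoxide

Lower conjugate-acid pKₐ ⇒ weaker base ⇒ better leaving group.
Sorting by the given values: chloride (-7.1), nitrate (-1.2), p-nitrobenzoate (3.5), p-nitrophenoxide (7.1), ethoxide (16.1).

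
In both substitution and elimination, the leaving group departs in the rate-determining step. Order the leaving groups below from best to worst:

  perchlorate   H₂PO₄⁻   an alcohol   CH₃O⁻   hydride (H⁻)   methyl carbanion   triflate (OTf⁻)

triflate (OTf⁻) > perchlorate > an alcohol > H₂PO₄⁻ > CH₃O⁻ > hydride (H⁻) > methyl carbanion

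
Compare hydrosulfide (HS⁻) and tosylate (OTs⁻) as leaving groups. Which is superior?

tosylate (OTs⁻)

tosylate (OTs⁻) is the better leaving group.
pKₐ(p-CH₃C₆H₄SO₃H (TsOH)) ≈ -2.8 versus pKₐ(H₂S) ≈ 7: tosylate (OTs⁻) is the much weaker base.
Resonance-delocalised arenesulfonate.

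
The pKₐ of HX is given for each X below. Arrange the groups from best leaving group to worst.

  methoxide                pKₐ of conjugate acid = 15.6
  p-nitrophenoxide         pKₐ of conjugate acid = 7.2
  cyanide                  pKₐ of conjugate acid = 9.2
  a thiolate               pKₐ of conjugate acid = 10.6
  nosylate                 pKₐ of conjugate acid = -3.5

Lower conjugate-acid pKₐ ⇒ weaker base ⇒ better leaving group.
Sorting by the given values: nosylate (-3.5), p-nitrophenoxide (7.2), cyanide (9.2), a thiolate (10.6), methoxide (15.6).

nosylate > p-nitrophenoxide > cyanide > a thiolate > methoxide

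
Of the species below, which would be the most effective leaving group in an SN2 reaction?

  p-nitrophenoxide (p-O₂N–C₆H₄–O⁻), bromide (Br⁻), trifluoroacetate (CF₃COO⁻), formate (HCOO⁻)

bromide (Br⁻)

Rank by basicity of the departing species: weakest base leaves most easily.
bromide (Br⁻): pKₐ(HBr) ≈ -9
trifluoroacetate (CF₃COO⁻): pKₐ(CF₃COOH) ≈ 0.2
formate (HCOO⁻): pKₐ(HCOOH) ≈ 3.8
p-nitrophenoxide (p-O₂N–C₆H₄–O⁻): pKₐ(p-nitrophenol) ≈ 7.2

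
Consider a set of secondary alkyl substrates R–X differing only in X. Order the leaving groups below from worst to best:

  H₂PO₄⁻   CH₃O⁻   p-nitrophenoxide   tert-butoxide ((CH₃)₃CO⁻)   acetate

tert-butoxide ((CH₃)₃CO⁻) < CH₃O⁻ < p-nitrophenoxide < acetate < H₂PO₄⁻

Leaving-group ability tracks the stability of the departed species; conjugate-acid pKₐ is the usual yardstick (lower pKₐ → better LG).
H₂PO₄⁻: pKₐ(H₃PO₄) ≈ 2.1 — moderate base; biological leaving group after further activation
acetate: pKₐ(CH₃COOH) ≈ 4.8
p-nitrophenoxide: pKₐ(p-nitrophenol) ≈ 7.2
CH₃O⁻: pKₐ(CH₃OH) ≈ 15.5
tert-butoxide ((CH₃)₃CO⁻): pKₐ(t-BuOH) ≈ 18 — bulky, strongly basic alkoxide
Reversing gives the worst-to-best order requested.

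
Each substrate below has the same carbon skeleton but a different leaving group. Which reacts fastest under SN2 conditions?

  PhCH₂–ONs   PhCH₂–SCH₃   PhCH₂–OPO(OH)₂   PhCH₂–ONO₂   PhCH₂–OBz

PhCH₂–ONs

Same R in every case — rank the leaving groups.
Leaving-group ability tracks the stability of the departed species; conjugate-acid pKₐ is the usual yardstick (lower pKₐ → better LG).
PhCH₂–ONs loses ONs⁻: pKₐ(p-O₂NC₆H₄SO₃H) ≈ -3.5
PhCH₂–ONO₂ loses NO₃⁻: pKₐ(HNO₃) ≈ -1.3
PhCH₂–OPO(OH)₂ loses H₂PO₄⁻: pKₐ(H₃PO₄) ≈ 2.1
PhCH₂–OBz loses PhCOO⁻: pKₐ(C₆H₅COOH) ≈ 4.2
PhCH₂–SCH₃ loses RS⁻: pKₐ(RSH (a thiol)) ≈ 10.5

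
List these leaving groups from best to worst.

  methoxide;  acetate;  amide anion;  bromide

bromide > acetate > methoxide > amide anion

bromide: pKₐ(HBr) ≈ -9
acetate: pKₐ(CH₃COOH) ≈ 4.8
methoxide: pKₐ(CH₃OH) ≈ 15.5
amide anion: pKₐ(NH₃) ≈ 38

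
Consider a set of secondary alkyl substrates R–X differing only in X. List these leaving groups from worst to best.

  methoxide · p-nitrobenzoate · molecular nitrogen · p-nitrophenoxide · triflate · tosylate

methoxide < p-nitrophenoxide < p-nitrobenzoate < tosylate < triflate < molecular nitrogen

molecular nitrogen: no meaningful conjugate acid; N₂ departs as an exceptionally stable neutral molecule
triflate: pKₐ(CF₃SO₃H (triflic acid)) ≈ -14 — charge spread over three oxygens and a CF₃ group; the premier leaving group in synthesis
tosylate: pKₐ(p-CH₃C₆H₄SO₃H (TsOH)) ≈ -2.8
p-nitrobenzoate: pKₐ(p-nitrobenzoic acid) ≈ 3.4
p-nitrophenoxide: pKₐ(p-nitrophenol) ≈ 7.2 — nitro group delocalises the charge; the classic chromogenic LG
methoxide: pKₐ(CH₃OH) ≈ 15.5 — strong base; alkoxides do not leave unassisted
The question asks for worst first, so the sequence is read in increasing leaving-group ability.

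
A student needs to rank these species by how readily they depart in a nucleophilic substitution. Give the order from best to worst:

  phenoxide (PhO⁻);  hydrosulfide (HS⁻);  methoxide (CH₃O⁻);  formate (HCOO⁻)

formate (HCOO⁻) > hydrosulfide (HS⁻) > phenoxide (PhO⁻) > methoxide (CH₃O⁻)

formate (HCOO⁻): pKₐ(HCOOH) ≈ 3.8 — resonance-stabilised carboxylate
hydrosulfide (HS⁻): pKₐ(H₂S) ≈ 7 — larger and more polarisable than the oxygen analogue
phenoxide (PhO⁻): pKₐ(C₆H₅OH (phenol)) ≈ 10 — resonance into the ring helps, but still a poor LG
methoxide (CH₃O⁻): pKₐ(CH₃OH) ≈ 15.5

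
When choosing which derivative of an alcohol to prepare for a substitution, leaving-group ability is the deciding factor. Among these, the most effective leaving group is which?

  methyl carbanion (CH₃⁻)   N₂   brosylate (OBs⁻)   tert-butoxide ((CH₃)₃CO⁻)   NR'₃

N₂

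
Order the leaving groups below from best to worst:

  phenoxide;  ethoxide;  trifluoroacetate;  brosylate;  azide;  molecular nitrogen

The more stable X⁻ (or X) is on its own — i.e. the weaker a base it is — the better a leaving group it makes.
molecular nitrogen: no meaningful conjugate acid; N₂ departs as an exceptionally stable neutral molecule
brosylate: pKₐ(p-BrC₆H₄SO₃H) ≈ -2.8
trifluoroacetate: pKₐ(CF₃COOH) ≈ 0.2
azide: pKₐ(HN₃) ≈ 4.7
phenoxide: pKₐ(C₆H₅OH (phenol)) ≈ 10
ethoxide: pKₐ(CH₃CH₂OH) ≈ 16 — strong base; alkoxides do not leave unassisted

molecular nitrogen > brosylate > trifluoroacetate > azide > phenoxide > ethoxide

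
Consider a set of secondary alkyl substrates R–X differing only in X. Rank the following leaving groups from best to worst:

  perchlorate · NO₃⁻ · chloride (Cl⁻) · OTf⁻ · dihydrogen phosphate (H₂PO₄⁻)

OTf⁻ > perchlorate > chloride (Cl⁻) > NO₃⁻ > dihydrogen phosphate (H₂PO₄⁻)

OTf⁻: pKₐ(CF₃SO₃H (triflic acid)) ≈ -14
perchlorate: pKₐ(HClO₄) ≈ -10
chloride (Cl⁻): pKₐ(HCl) ≈ -7
NO₃⁻: pKₐ(HNO₃) ≈ -1.3
dihydrogen phosphate (H₂PO₄⁻): pKₐ(H₃PO₄) ≈ 2.1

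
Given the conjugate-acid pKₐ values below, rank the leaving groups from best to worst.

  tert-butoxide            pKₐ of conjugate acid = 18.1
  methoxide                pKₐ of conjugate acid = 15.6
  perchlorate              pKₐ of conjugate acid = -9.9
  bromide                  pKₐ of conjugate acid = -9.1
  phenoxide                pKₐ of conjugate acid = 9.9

perchlorate > bromide > phenoxide > methoxide > tert-butoxide

Lower conjugate-acid pKₐ ⇒ weaker base ⇒ better leaving group.
Sorting by the given values: perchlorate (-9.9), bromide (-9.1), phenoxide (9.9), methoxide (15.6), tert-butoxide (18.1).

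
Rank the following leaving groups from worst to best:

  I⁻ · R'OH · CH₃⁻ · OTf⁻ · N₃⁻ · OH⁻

CH₃⁻ < OH⁻ < N₃⁻ < R'OH < I⁻ < OTf⁻

A good leaving group is a weak base: the lower the pKₐ of its conjugate acid, the more readily it departs.
OTf⁻: pKₐ(CF₃SO₃H (triflic acid)) ≈ -14
I⁻: pKₐ(HI) ≈ -10
R'OH: pKₐ(R'OH₂⁺) ≈ -2.4
N₃⁻: pKₐ(HN₃) ≈ 4.7
OH⁻: pKₐ(H₂O) ≈ 15.7
CH₃⁻: pKₐ(CH₄) ≈ 48
Listed from poorest to best leaving group as asked.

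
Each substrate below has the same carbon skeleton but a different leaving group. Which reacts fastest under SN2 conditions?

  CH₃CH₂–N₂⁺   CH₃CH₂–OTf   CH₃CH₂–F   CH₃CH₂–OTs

CH₃CH₂–N₂⁺

The skeletons are identical, so relative rate is governed entirely by leaving-group ability.
Rank by basicity of the departing species: weakest base leaves most easily.
CH₃CH₂–N₂⁺ loses N₂: no meaningful conjugate acid; N₂ departs as an exceptionally stable neutral molecule
CH₃CH₂–OTf loses OTf⁻: pKₐ(CF₃SO₃H (triflic acid)) ≈ -14
CH₃CH₂–OTs loses OTs⁻: pKₐ(p-CH₃C₆H₄SO₃H (TsOH)) ≈ -2.8
CH₃CH₂–F loses F⁻: pKₐ(HF) ≈ 3.2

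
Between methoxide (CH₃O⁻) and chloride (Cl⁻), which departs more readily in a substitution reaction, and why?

chloride (Cl⁻) is the better leaving group.
pKₐ(HCl) ≈ -7 versus pKₐ(CH₃OH) ≈ 15.5: chloride (Cl⁻) is the much weaker base.
Moderately weak base.

chloride (Cl⁻)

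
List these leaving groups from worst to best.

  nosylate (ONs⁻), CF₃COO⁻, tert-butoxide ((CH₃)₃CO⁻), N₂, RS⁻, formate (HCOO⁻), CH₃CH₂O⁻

The more stable X⁻ (or X) is on its own — i.e. the weaker a base it is — the better a leaving group it makes.
N₂: no meaningful conjugate acid; N₂ departs as an exceptionally stable neutral molecule
nosylate (ONs⁻): pKₐ(p-O₂NC₆H₄SO₃H) ≈ -3.5
CF₃COO⁻: pKₐ(CF₃COOH) ≈ 0.2
formate (HCOO⁻): pKₐ(HCOOH) ≈ 3.8
RS⁻: pKₐ(RSH (a thiol)) ≈ 10.5
CH₃CH₂O⁻: pKₐ(CH₃CH₂OH) ≈ 16
tert-butoxide ((CH₃)₃CO⁻): pKₐ(t-BuOH) ≈ 18
Listed from poorest to best leaving group as asked.

tert-butoxide ((CH₃)₃CO⁻) < CH₃CH₂O⁻ < RS⁻ < formate (HCOO⁻) < CF₃COO⁻ < nosylate (ONs⁻) < N₂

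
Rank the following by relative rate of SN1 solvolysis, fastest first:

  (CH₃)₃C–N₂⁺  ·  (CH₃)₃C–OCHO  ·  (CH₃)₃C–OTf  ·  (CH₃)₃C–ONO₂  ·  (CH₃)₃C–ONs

(CH₃)₃C–N₂⁺ > (CH₃)₃C–OTf > (CH₃)₃C–ONs > (CH₃)₃C–ONO₂ > (CH₃)₃C–OCHO

Identical carbon frameworks mean the comparison reduces to leaving-group quality.
Leaving-group ability tracks the stability of the departed species; conjugate-acid pKₐ is the usual yardstick (lower pKₐ → better LG).
(CH₃)₃C–N₂⁺ loses N₂: no meaningful conjugate acid; N₂ departs as an exceptionally stable neutral molecule
(CH₃)₃C–OTf loses OTf⁻: pKₐ(CF₃SO₃H (triflic acid)) ≈ -14
(CH₃)₃C–ONs loses ONs⁻: pKₐ(p-O₂NC₆H₄SO₃H) ≈ -3.5
(CH₃)₃C–ONO₂ loses NO₃⁻: pKₐ(HNO₃) ≈ -1.3
(CH₃)₃C–OCHO loses HCOO⁻: pKₐ(HCOOH) ≈ 3.8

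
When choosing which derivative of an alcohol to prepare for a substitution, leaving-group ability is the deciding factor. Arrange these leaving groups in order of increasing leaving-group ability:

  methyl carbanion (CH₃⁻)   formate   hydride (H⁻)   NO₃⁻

methyl carbanion (CH₃⁻) < hydride (H⁻) < formate < NO₃⁻

A good leaving group is a weak base: the lower the pKₐ of its conjugate acid, the more readily it departs.
NO₃⁻: pKₐ(HNO₃) ≈ -1.3 — resonance-delocalised over three oxygens
formate: pKₐ(HCOOH) ≈ 3.8 — resonance-stabilised carboxylate
hydride (H⁻): pKₐ(H₂) ≈ 36 — extremely strong base; leaves only in special hydride-transfer contexts
methyl carbanion (CH₃⁻): pKₐ(CH₄) ≈ 48
The question asks for worst first, so the sequence is read in increasing leaving-group ability.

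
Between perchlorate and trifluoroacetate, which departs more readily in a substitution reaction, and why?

perchlorate is the better leaving group.
pKₐ(HClO₄) ≈ -10 versus pKₐ(CF₃COOH) ≈ 0.2: perchlorate is the much weaker base.
Extremely weak base; rarely used for safety reasons.

perchlorate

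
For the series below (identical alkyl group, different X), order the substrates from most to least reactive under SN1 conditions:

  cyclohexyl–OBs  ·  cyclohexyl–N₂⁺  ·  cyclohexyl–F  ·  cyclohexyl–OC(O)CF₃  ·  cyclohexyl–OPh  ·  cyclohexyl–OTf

The skeletons are identical, so relative rate is governed entirely by leaving-group ability.
Leaving-group ability tracks the stability of the departed species; conjugate-acid pKₐ is the usual yardstick (lower pKₐ → better LG).
cyclohexyl–N₂⁺ loses N₂: no meaningful conjugate acid; N₂ departs as an exceptionally stable neutral molecule
cyclohexyl–OTf loses OTf⁻: pKₐ(CF₃SO₃H (triflic acid)) ≈ -14
cyclohexyl–OBs loses OBs⁻: pKₐ(p-BrC₆H₄SO₃H) ≈ -2.8
cyclohexyl–OC(O)CF₃ loses CF₃COO⁻: pKₐ(CF₃COOH) ≈ 0.2
cyclohexyl–F loses F⁻: pKₐ(HF) ≈ 3.2
cyclohexyl–OPh loses PhO⁻: pKₐ(C₆H₅OH (phenol)) ≈ 10

cyclohexyl–N₂⁺ > cyclohexyl–OTf > cyclohexyl–OBs > cyclohexyl–OC(O)CF₃ > cyclohexyl–F > cyclohexyl–OPh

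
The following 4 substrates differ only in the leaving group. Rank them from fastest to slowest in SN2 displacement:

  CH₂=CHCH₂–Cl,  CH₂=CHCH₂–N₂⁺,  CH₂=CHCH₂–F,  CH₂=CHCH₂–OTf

Identical carbon frameworks mean the comparison reduces to leaving-group quality.
Rank by basicity of the departing species: weakest base leaves most easily.
CH₂=CHCH₂–N₂⁺ loses N₂: no meaningful conjugate acid; N₂ departs as an exceptionally stable neutral molecule
CH₂=CHCH₂–OTf loses OTf⁻: pKₐ(CF₃SO₃H (triflic acid)) ≈ -14
CH₂=CHCH₂–Cl loses Cl⁻: pKₐ(HCl) ≈ -7
CH₂=CHCH₂–F loses F⁻: pKₐ(HF) ≈ 3.2

CH₂=CHCH₂–N₂⁺ > CH₂=CHCH₂–OTf > CH₂=CHCH₂–Cl > CH₂=CHCH₂–F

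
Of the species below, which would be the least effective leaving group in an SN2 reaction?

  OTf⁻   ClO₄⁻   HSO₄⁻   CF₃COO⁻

CF₃COO⁻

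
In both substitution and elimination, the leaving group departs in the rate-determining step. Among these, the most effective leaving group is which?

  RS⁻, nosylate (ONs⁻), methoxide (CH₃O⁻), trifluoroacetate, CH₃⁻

nosylate (ONs⁻)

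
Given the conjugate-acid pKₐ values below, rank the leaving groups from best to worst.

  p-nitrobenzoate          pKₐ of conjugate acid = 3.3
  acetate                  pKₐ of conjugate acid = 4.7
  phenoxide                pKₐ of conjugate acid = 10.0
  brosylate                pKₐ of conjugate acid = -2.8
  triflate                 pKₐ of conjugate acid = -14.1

triflate > brosylate > p-nitrobenzoate > acetate > phenoxide

Lower conjugate-acid pKₐ ⇒ weaker base ⇒ better leaving group.
Sorting by the given values: triflate (-14.1), brosylate (-2.8), p-nitrobenzoate (3.3), acetate (4.7), phenoxide (10.0).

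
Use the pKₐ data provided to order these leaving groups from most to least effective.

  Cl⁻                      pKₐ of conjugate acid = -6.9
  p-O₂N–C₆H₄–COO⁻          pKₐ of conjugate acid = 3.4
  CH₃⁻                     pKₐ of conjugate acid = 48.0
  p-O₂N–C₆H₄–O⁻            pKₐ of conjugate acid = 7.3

Cl⁻ > p-O₂N–C₆H₄–COO⁻ > p-O₂N–C₆H₄–O⁻ > CH₃⁻

Lower conjugate-acid pKₐ ⇒ weaker base ⇒ better leaving group.
Sorting by the given values: Cl⁻ (-6.9), p-O₂N–C₆H₄–COO⁻ (3.4), p-O₂N–C₆H₄–O⁻ (7.3), CH₃⁻ (48.0).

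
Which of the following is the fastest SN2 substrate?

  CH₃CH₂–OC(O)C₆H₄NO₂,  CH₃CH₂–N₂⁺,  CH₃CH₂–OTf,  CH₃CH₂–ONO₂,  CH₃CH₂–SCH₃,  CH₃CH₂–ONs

CH₃CH₂–N₂⁺

Identical carbon frameworks mean the comparison reduces to leaving-group quality.
Leaving-group ability tracks the stability of the departed species; conjugate-acid pKₐ is the usual yardstick (lower pKₐ → better LG).
CH₃CH₂–N₂⁺ loses N₂: no meaningful conjugate acid; N₂ departs as an exceptionally stable neutral molecule
CH₃CH₂–OTf loses OTf⁻: pKₐ(CF₃SO₃H (triflic acid)) ≈ -14
CH₃CH₂–ONs loses ONs⁻: pKₐ(p-O₂NC₆H₄SO₃H) ≈ -3.5
CH₃CH₂–ONO₂ loses NO₃⁻: pKₐ(HNO₃) ≈ -1.3
CH₃CH₂–OC(O)C₆H₄NO₂ loses p-O₂N–C₆H₄–COO⁻: pKₐ(p-nitrobenzoic acid) ≈ 3.4
CH₃CH₂–SCH₃ loses RS⁻: pKₐ(RSH (a thiol)) ≈ 10.5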